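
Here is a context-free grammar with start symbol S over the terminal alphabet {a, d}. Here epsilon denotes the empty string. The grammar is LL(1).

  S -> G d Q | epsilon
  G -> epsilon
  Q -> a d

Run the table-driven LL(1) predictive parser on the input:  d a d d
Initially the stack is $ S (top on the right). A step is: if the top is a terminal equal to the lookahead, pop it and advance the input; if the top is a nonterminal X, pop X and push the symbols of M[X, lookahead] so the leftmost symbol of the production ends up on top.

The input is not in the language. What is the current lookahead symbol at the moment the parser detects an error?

d

     Stack    Input      Action
  1  $ S      d a d d $  expand S -> G d Q
  2  $ Q d G  d a d d $  expand G -> epsilon
  3  $ Q d    d a d d $  match d
  4  $ Q      a d d $    expand Q -> a d
  5  $ d a    a d d $    match a
  6  $ d      d d $      match d
  7  $        d $        error: stack empty but input remains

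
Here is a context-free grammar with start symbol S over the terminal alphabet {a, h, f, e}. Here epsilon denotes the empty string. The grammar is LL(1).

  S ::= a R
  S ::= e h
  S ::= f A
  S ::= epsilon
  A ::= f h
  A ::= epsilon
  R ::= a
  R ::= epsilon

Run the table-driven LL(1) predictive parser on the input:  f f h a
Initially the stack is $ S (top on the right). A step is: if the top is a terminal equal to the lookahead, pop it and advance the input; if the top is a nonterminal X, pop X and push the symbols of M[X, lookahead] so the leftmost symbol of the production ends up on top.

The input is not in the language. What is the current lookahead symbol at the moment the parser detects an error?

step 1: stack=$ S  input=f f h a $  — expand S ::= f A
step 2: stack=$ A f  input=f f h a $  — match f
step 3: stack=$ A  input=f h a $  — expand A ::= f h
step 4: stack=$ h f  input=f h a $  — match f
step 5: stack=$ h  input=h a $  — match h
step 6: stack=$  input=a $  — error: stack empty but input remains

a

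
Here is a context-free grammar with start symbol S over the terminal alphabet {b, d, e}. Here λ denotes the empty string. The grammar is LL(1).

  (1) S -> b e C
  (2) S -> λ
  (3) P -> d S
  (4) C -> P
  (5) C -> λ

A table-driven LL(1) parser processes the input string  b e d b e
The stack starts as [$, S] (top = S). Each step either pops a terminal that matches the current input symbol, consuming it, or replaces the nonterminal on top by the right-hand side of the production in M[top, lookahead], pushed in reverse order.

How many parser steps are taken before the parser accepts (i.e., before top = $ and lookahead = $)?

10

      Stack    Input        Action
   1  $ S      b e d b e $  expand S -> b e C
   2  $ C e b  b e d b e $  match b
   3  $ C e    e d b e $    match e
   4  $ C      d b e $      expand C -> P
   5  $ P      d b e $      expand P -> d S
   6  $ S d    d b e $      match d
   7  $ S      b e $        expand S -> b e C
   8  $ C e b  b e $        match b
   9  $ C e    e $          match e
  10  $ C      $            expand C -> λ
Accept reached after 10 steps.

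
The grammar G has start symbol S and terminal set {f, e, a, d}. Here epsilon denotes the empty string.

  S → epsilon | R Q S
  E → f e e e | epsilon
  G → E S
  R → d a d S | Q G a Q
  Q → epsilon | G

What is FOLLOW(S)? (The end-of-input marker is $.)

FIRST(E): from E→f e e e we get {f}; from E→epsilon we get {epsilon}. So FIRST(E) = {epsilon, f}.
FIRST(S): from S→epsilon we get {epsilon}; from S→R Q S we get {a, d, f}. So FIRST(S) = {epsilon, a, d, f}.
FIRST(G): from G→E S we get {epsilon, a, d, f}. So FIRST(G) = {epsilon, a, d, f}.
FIRST(Q): from Q→epsilon we get {epsilon}; from Q→G we get {epsilon, a, d, f}. So FIRST(Q) = {epsilon, a, d, f}.
FIRST(R): from R→d a d S we get {d}; from R→Q G a Q we get {a, d, f}. So FIRST(R) = {a, d, f}.
FOLLOW(S) includes $ since S is the start symbol.
FOLLOW(S): in S→R Q S, the suffix after S is empty (adds nothing new); in G→E S, the suffix after S is empty, so FOLLOW(S) ⊇ FOLLOW(G) = {$, a, d, f}; in R→d a d S, the suffix after S is empty, so FOLLOW(S) ⊇ FOLLOW(R) = {$, a, d, f}. Thus FOLLOW(S) = {$, a, d, f}.
FOLLOW(R): in S→R Q S, R is followed by Q S with FIRST {epsilon, a, d, f}; in S→R Q S, the suffix after R is nullable, so FOLLOW(R) ⊇ FOLLOW(S) = {$, a, d, f}. Thus FOLLOW(R) = {$, a, d, f}.
FOLLOW(Q): in S→R Q S, Q is followed by S with FIRST {epsilon, a, d, f}; in S→R Q S, the suffix after Q is nullable, so FOLLOW(Q) ⊇ FOLLOW(S) = {$, a, d, f}; in R→Q G a Q (occurrence 1), Q is followed by G a Q with FIRST {a, d, f}; in R→Q G a Q (occurrence 2), the suffix after Q is empty, so FOLLOW(Q) ⊇ FOLLOW(R) = {$, a, d, f}. Thus FOLLOW(Q) = {$, a, d, f}.
FOLLOW(G): in R→Q G a Q, G is followed by a Q with FIRST {a}; in Q→G, the suffix after G is empty, so FOLLOW(G) ⊇ FOLLOW(Q) = {$, a, d, f}. Thus FOLLOW(G) = {$, a, d, f}.
FOLLOW(E): in G→E S, E is followed by S with FIRST {epsilon, a, d, f}; in G→E S, the suffix after E is nullable, so FOLLOW(E) ⊇ FOLLOW(G) = {$, a, d, f}. Thus FOLLOW(E) = {$, a, d, f}.

{$, a, d, f}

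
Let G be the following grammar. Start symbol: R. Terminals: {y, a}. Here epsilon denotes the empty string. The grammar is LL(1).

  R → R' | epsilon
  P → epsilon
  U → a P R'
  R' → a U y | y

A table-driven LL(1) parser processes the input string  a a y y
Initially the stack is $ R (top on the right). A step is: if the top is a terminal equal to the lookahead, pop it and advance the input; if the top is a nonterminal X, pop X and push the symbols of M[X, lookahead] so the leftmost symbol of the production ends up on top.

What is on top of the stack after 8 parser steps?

y

step 1: stack=$ R  input=a a y y $  — expand R → R'
step 2: stack=$ R'  input=a a y y $  — expand R' → a U y
step 3: stack=$ y U a  input=a a y y $  — match a
step 4: stack=$ y U  input=a y y $  — expand U → a P R'
step 5: stack=$ y R' P a  input=a y y $  — match a
step 6: stack=$ y R' P  input=y y $  — expand P → epsilon
step 7: stack=$ y R'  input=y y $  — expand R' → y
step 8: stack=$ y y  input=y y $  — match y
Stack after step 8: $ y (top = y).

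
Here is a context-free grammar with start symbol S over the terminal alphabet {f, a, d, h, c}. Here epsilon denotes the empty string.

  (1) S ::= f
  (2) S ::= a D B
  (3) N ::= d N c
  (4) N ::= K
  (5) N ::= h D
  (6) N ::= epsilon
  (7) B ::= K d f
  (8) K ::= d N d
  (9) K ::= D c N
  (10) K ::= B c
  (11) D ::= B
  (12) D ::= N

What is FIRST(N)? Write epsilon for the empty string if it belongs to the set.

FIRST(S): from S::=f we get {f}; from S::=a D B we get {a}. So FIRST(S) = {a, f}.
FIRST(N): from N::=d N c we get {d}; from N::=K we get {c, d, h}; from N::=h D we get {h}; from N::=epsilon we get {epsilon}. So FIRST(N) = {epsilon, c, d, h}.
FIRST(B): from B::=K d f we get {c, d, h}. So FIRST(B) = {c, d, h}.
FIRST(D): from D::=B we get {c, d, h}; from D::=N we get {epsilon, c, d, h}. So FIRST(D) = {epsilon, c, d, h}.
FIRST(K): from K::=d N d we get {d}; from K::=D c N we get {c, d, h}; from K::=B c we get {c, d, h}. So FIRST(K) = {c, d, h}.

{epsilon, c, d, h}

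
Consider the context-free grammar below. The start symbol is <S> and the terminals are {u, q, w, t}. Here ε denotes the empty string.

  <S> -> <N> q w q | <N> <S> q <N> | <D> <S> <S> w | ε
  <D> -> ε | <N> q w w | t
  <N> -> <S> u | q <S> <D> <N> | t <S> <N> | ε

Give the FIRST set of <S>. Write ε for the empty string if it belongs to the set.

FIRST(<S>): from <S>-><N> q w q we get {q, t, u, w}; from <S>-><N> <S> q <N> we get {q, t, u, w}; from <S>-><D> <S> <S> w we get {q, t, u, w}; from <S>->ε we get {ε}. So FIRST(<S>) = {ε, q, t, u, w}.
FIRST(<N>): from <N>-><S> u we get {q, t, u, w}; from <N>->q <S> <D> <N> we get {q}; from <N>->t <S> <N> we get {t}; from <N>->ε we get {ε}. So FIRST(<N>) = {ε, q, t, u, w}.
FIRST(<D>): from <D>->ε we get {ε}; from <D>-><N> q w w we get {q, t, u, w}; from <D>->t we get {t}. So FIRST(<D>) = {ε, q, t, u, w}.

{ε, q, t, u, w}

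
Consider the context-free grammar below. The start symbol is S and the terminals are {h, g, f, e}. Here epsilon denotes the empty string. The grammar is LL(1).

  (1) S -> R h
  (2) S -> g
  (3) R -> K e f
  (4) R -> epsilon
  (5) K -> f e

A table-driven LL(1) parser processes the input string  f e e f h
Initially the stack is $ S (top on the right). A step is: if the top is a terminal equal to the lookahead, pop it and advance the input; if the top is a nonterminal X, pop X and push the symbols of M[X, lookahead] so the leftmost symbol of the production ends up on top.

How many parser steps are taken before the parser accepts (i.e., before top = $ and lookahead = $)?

     Stack        Input        Action
  1  $ S          f e e f h $  expand S -> R h
  2  $ h R        f e e f h $  expand R -> K e f
  3  $ h f e K    f e e f h $  expand K -> f e
  4  $ h f e e f  f e e f h $  match f
  5  $ h f e e    e e f h $    match e
  6  $ h f e      e f h $      match e
  7  $ h f        f h $        match f
  8  $ h          h $          match h
Accept reached after 8 steps.

8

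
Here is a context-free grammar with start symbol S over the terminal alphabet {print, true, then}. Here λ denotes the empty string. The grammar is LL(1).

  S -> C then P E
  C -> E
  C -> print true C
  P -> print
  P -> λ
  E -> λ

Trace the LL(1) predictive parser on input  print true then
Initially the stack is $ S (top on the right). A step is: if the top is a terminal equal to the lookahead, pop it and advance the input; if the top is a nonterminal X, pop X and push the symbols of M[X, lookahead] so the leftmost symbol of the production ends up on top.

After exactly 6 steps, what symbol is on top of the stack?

then

step 1: stack=$ S  input=print true then $  — expand S -> C then P E
step 2: stack=$ E P then C  input=print true then $  — expand C -> print true C
step 3: stack=$ E P then C true print  input=print true then $  — match print
step 4: stack=$ E P then C true  input=true then $  — match true
step 5: stack=$ E P then C  input=then $  — expand C -> E
step 6: stack=$ E P then E  input=then $  — expand E -> λ
Stack after step 6: $ E P then (top = then).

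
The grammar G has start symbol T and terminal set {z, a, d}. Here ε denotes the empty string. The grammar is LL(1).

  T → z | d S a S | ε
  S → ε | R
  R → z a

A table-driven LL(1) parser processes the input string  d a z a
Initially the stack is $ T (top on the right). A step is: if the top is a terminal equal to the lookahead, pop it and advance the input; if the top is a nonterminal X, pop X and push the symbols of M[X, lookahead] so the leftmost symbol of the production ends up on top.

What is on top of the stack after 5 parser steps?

     Stack      Input      Action
  1  $ T        d a z a $  expand T → d S a S
  2  $ S a S d  d a z a $  match d
  3  $ S a S    a z a $    expand S → ε
  4  $ S a      a z a $    match a
  5  $ S        z a $      expand S → R
Stack after step 5: $ R (top = R).

R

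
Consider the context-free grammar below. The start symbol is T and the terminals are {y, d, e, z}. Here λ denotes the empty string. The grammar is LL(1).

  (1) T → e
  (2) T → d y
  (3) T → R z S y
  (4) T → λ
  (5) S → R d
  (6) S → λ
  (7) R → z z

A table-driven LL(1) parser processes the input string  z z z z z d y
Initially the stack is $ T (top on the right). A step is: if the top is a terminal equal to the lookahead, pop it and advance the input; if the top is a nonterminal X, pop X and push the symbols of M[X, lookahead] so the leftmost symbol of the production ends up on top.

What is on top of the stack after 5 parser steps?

step 1: stack=$ T  input=z z z z z d y $  — expand T → R z S y
step 2: stack=$ y S z R  input=z z z z z d y $  — expand R → z z
step 3: stack=$ y S z z z  input=z z z z z d y $  — match z
step 4: stack=$ y S z z  input=z z z z d y $  — match z
step 5: stack=$ y S z  input=z z z d y $  — match z
Stack after step 5: $ y S (top = S).

S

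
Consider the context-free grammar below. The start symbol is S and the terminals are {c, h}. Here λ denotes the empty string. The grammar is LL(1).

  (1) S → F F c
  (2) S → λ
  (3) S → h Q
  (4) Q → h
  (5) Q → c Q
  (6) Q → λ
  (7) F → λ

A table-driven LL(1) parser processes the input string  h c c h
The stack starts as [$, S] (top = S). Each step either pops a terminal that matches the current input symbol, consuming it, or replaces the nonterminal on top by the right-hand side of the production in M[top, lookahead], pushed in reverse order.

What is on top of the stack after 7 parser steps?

step 1: stack=$ S  input=h c c h $  — expand S → h Q
step 2: stack=$ Q h  input=h c c h $  — match h
step 3: stack=$ Q  input=c c h $  — expand Q → c Q
step 4: stack=$ Q c  input=c c h $  — match c
step 5: stack=$ Q  input=c h $  — expand Q → c Q
step 6: stack=$ Q c  input=c h $  — match c
step 7: stack=$ Q  input=h $  — expand Q → h
Stack after step 7: $ h (top = h).

h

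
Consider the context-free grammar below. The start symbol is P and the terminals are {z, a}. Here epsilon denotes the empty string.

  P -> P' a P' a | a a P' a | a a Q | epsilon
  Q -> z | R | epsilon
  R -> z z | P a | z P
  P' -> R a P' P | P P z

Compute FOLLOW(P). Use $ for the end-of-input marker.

{$, a, z}

FIRST(P): from P->P' a P' a we get {a, z}; from P->a a P' a we get {a}; from P->a a Q we get {a}; from P->epsilon we get {epsilon}. So FIRST(P) = {epsilon, a, z}.
FIRST(R): from R->z z we get {z}; from R->P a we get {a, z}; from R->z P we get {z}. So FIRST(R) = {a, z}.
FIRST(Q): from Q->z we get {z}; from Q->R we get {a, z}; from Q->epsilon we get {epsilon}. So FIRST(Q) = {epsilon, a, z}.
FIRST(P'): from P'->R a P' P we get {a, z}; from P'->P P z we get {a, z}. So FIRST(P') = {a, z}.
FOLLOW(P) includes $ since P is the start symbol.
FOLLOW(P'): in P->P' a P' a (occurrence 1), P' is followed by a P' a with FIRST {a}; in P->P' a P' a (occurrence 2), P' is followed by a with FIRST {a}; in P->a a P' a, P' is followed by a with FIRST {a}; in P'->R a P' P, P' is followed by P with FIRST {epsilon, a, z}; in P'->R a P' P, the suffix after P' is nullable (adds nothing new). Thus FOLLOW(P') = {a, z}.
FOLLOW(P): in R->P a, P is followed by a with FIRST {a}; in R->z P, the suffix after P is empty, so FOLLOW(P) ⊇ FOLLOW(R) = {$, a, z}; in P'->R a P' P, the suffix after P is empty, so FOLLOW(P) ⊇ FOLLOW(P') = {a, z}; in P'->P P z (occurrence 1), P is followed by P z with FIRST {a, z}; in P'->P P z (occurrence 2), P is followed by z with FIRST {z}. Thus FOLLOW(P) = {$, a, z}.
FOLLOW(Q): in P->a a Q, the suffix after Q is empty, so FOLLOW(Q) ⊇ FOLLOW(P) = {$, a, z}. Thus FOLLOW(Q) = {$, a, z}.
FOLLOW(R): in Q->R, the suffix after R is empty, so FOLLOW(R) ⊇ FOLLOW(Q) = {$, a, z}; in P'->R a P' P, R is followed by a P' P with FIRST {a}. Thus FOLLOW(R) = {$, a, z}.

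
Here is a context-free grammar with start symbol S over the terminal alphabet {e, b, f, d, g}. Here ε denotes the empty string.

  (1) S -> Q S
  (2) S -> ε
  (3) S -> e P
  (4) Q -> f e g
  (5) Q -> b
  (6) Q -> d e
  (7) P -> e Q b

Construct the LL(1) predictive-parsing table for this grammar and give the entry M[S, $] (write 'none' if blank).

S -> ε

FIRST(Q) = {b, d, f}
FIRST(P) = {e}
FIRST(S) = {ε, b, d, e, f}  (via Q S)
FOLLOW(S) includes $ since S is the start symbol.
FOLLOW(S): in S->Q S, the suffix after S is empty (adds nothing new). Thus FOLLOW(S) = {$}.
For S -> Q S: FIRST(Q S) = {b, d, f}, so it goes in M[S, t] for t ∈ {b, d, f}.
For S -> ε: FIRST(ε) = {ε}, so it goes in M[S, t] for t ∈ {}; since ε ∈ FIRST, also for every t ∈ FOLLOW(S) = {$}.
For S -> e P: FIRST(e P) = {e}, so it goes in M[S, t] for t ∈ {e}.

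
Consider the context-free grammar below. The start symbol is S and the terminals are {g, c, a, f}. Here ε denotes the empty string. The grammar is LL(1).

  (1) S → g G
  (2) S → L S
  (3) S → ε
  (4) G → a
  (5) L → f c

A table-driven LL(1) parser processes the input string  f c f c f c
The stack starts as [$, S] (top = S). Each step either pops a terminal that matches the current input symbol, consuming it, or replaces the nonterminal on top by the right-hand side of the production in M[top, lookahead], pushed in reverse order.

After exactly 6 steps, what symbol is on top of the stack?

f

     Stack    Input          Action
  1  $ S      f c f c f c $  expand S → L S
  2  $ S L    f c f c f c $  expand L → f c
  3  $ S c f  f c f c f c $  match f
  4  $ S c    c f c f c $    match c
  5  $ S      f c f c $      expand S → L S
  6  $ S L    f c f c $      expand L → f c
Stack after step 6: $ S c f (top = f).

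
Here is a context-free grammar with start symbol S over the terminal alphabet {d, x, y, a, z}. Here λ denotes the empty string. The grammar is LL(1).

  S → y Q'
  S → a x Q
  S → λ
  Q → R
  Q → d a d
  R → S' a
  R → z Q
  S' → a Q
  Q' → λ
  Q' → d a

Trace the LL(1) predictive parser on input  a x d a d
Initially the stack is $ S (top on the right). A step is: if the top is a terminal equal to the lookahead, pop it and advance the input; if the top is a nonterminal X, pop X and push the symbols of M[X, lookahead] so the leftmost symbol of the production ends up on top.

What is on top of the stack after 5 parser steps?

     Stack    Input        Action
  1  $ S      a x d a d $  expand S → a x Q
  2  $ Q x a  a x d a d $  match a
  3  $ Q x    x d a d $    match x
  4  $ Q      d a d $      expand Q → d a d
  5  $ d a d  d a d $      match d
Stack after step 5: $ d a (top = a).

a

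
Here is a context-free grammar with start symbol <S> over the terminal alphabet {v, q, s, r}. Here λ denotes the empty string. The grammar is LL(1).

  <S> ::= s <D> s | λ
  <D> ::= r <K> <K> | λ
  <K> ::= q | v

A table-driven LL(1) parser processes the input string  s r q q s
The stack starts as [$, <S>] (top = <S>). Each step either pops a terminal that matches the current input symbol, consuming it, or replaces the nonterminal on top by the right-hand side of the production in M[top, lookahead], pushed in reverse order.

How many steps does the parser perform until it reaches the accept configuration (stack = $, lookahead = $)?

9

     Stack          Input        Action
  1  $ <S>          s r q q s $  expand <S> ::= s <D> s
  2  $ s <D> s      s r q q s $  match s
  3  $ s <D>        r q q s $    expand <D> ::= r <K> <K>
  4  $ s <K> <K> r  r q q s $    match r
  5  $ s <K> <K>    q q s $      expand <K> ::= q
  6  $ s <K> q      q q s $      match q
  7  $ s <K>        q s $        expand <K> ::= q
  8  $ s q          q s $        match q
  9  $ s            s $          match s
Accept reached after 9 steps.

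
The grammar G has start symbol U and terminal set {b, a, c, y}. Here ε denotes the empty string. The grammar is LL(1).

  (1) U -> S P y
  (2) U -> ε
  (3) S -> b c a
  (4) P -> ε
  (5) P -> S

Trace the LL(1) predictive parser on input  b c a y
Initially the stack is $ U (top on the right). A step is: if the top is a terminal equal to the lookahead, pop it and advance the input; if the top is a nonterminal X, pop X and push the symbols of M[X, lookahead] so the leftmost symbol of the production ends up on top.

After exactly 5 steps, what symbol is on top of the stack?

step 1: stack=$ U  input=b c a y $  — expand U -> S P y
step 2: stack=$ y P S  input=b c a y $  — expand S -> b c a
step 3: stack=$ y P a c b  input=b c a y $  — match b
step 4: stack=$ y P a c  input=c a y $  — match c
step 5: stack=$ y P a  input=a y $  — match a
Stack after step 5: $ y P (top = P).

P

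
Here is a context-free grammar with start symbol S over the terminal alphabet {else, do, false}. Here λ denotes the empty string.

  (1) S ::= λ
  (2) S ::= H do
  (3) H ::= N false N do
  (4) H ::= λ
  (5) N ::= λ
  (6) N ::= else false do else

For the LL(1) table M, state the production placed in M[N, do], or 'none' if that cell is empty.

FIRST(N): from N::=λ we get {λ}; from N::=else false do else we get {else}. So FIRST(N) = {λ, else}.
FIRST(H): from H::=N false N do we get {else, false}; from H::=λ we get {λ}. So FIRST(H) = {λ, else, false}.
FIRST(S): from S::=λ we get {λ}; from S::=H do we get {do, else, false}. So FIRST(S) = {λ, do, else, false}.
FOLLOW(S) includes $ since S is the start symbol.
FOLLOW(N): in H::=N false N do (occurrence 1), N is followed by false N do with FIRST {false}; in H::=N false N do (occurrence 2), N is followed by do with FIRST {do}. Thus FOLLOW(N) = {do, false}.
For N ::= λ: FIRST(λ) = {λ}, so it goes in M[N, t] for t ∈ {}; since λ ∈ FIRST, also for every t ∈ FOLLOW(N) = {do, false}.
For N ::= else false do else: FIRST(else false do else) = {else}, so it goes in M[N, t] for t ∈ {else}.

N ::= λ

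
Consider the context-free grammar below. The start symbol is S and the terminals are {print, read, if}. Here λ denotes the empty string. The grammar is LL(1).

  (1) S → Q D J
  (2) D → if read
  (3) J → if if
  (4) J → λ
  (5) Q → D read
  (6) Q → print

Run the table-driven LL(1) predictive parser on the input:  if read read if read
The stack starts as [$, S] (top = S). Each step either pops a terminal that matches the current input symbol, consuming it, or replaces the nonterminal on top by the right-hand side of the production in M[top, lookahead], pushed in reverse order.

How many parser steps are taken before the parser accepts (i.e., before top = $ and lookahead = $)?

      Stack               Input                   Action
   1  $ S                 if read read if read $  expand S → Q D J
   2  $ J D Q             if read read if read $  expand Q → D read
   3  $ J D read D        if read read if read $  expand D → if read
   4  $ J D read read if  if read read if read $  match if
   5  $ J D read read     read read if read $     match read
   6  $ J D read          read if read $          match read
   7  $ J D               if read $               expand D → if read
   8  $ J read if         if read $               match if
   9  $ J read            read $                  match read
  10  $ J                 $                       expand J → λ
Accept reached after 10 steps.

10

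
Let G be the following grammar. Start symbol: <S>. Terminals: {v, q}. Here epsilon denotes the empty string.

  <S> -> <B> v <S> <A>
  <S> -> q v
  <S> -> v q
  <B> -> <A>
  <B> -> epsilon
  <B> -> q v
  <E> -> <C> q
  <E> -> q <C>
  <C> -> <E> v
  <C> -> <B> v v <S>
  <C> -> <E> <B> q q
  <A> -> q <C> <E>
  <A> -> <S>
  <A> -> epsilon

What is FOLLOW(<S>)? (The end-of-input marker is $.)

FIRST(<S>) = {q, v}  (via <B> v <S> <A>)
FIRST(<A>) = {epsilon, q, v}  (via <S>)
FIRST(<B>) = {epsilon, q, v}  (via <A>)
FIRST(<E>) = {q, v}  (via <C> q)
FIRST(<C>) = {q, v}  (via <E> v, <B> v v <S>, <E> <B> q q)
FOLLOW(<S>) includes $ since <S> is the start symbol.
FOLLOW(<B>): in <S>-><B> v <S> <A>, <B> is followed by v <S> <A> with FIRST {v}; in <C>-><B> v v <S>, <B> is followed by v v <S> with FIRST {v}; in <C>-><E> <B> q q, <B> is followed by q q with FIRST {q}. Thus FOLLOW(<B>) = {q, v}.
FOLLOW(<S>): in <S>-><B> v <S> <A>, <S> is followed by <A> with FIRST {epsilon, q, v}; in <S>-><B> v <S> <A>, the suffix after <S> is nullable (adds nothing new); in <C>-><B> v v <S>, the suffix after <S> is empty, so FOLLOW(<S>) ⊇ FOLLOW(<C>) = {$, q, v}; in <A>-><S>, the suffix after <S> is empty, so FOLLOW(<S>) ⊇ FOLLOW(<A>) = {$, q, v}. Thus FOLLOW(<S>) = {$, q, v}.
FOLLOW(<A>): in <S>-><B> v <S> <A>, the suffix after <A> is empty, so FOLLOW(<A>) ⊇ FOLLOW(<S>) = {$, q, v}; in <B>-><A>, the suffix after <A> is empty, so FOLLOW(<A>) ⊇ FOLLOW(<B>) = {q, v}. Thus FOLLOW(<A>) = {$, q, v}.
FOLLOW(<E>): in <C>-><E> v, <E> is followed by v with FIRST {v}; in <C>-><E> <B> q q, <E> is followed by <B> q q with FIRST {q, v}; in <A>->q <C> <E>, the suffix after <E> is empty, so FOLLOW(<E>) ⊇ FOLLOW(<A>) = {$, q, v}. Thus FOLLOW(<E>) = {$, q, v}.
FOLLOW(<C>): in <E>-><C> q, <C> is followed by q with FIRST {q}; in <E>->q <C>, the suffix after <C> is empty, so FOLLOW(<C>) ⊇ FOLLOW(<E>) = {$, q, v}; in <A>->q <C> <E>, <C> is followed by <E> with FIRST {q, v}. Thus FOLLOW(<C>) = {$, q, v}.

{$, q, v}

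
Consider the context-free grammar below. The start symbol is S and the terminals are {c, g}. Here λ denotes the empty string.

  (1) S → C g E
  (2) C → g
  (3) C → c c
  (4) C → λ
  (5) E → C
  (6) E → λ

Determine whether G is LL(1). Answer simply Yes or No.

No

FIRST(S) = {c, g}
FIRST(C) = {λ, c, g}
FIRST(E) = {λ, c, g}
FOLLOW(S) = {$}
FOLLOW(C) = {$, g}
FOLLOW(E) = {$}
Cell M[C, g] receives both C → g and C → λ — the grammar is not LL(1).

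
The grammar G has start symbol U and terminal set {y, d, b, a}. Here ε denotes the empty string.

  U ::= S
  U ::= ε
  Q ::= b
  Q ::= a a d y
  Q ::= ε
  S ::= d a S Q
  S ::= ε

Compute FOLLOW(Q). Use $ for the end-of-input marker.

FIRST(Q) = {ε, a, b}
FIRST(S) = {ε, d}
FIRST(U) = {ε, d}  (via S)
FOLLOW(U) includes $ since U is the start symbol.
FOLLOW(U): U appears on no right-hand side. Thus FOLLOW(U) = {$}.
FOLLOW(S): in U::=S, the suffix after S is empty, so FOLLOW(S) ⊇ FOLLOW(U) = {$}; in S::=d a S Q, S is followed by Q with FIRST {ε, a, b}; in S::=d a S Q, the suffix after S is nullable (adds nothing new). Thus FOLLOW(S) = {$, a, b}.
FOLLOW(Q): in S::=d a S Q, the suffix after Q is empty, so FOLLOW(Q) ⊇ FOLLOW(S) = {$, a, b}. Thus FOLLOW(Q) = {$, a, b}.

{$, a, b}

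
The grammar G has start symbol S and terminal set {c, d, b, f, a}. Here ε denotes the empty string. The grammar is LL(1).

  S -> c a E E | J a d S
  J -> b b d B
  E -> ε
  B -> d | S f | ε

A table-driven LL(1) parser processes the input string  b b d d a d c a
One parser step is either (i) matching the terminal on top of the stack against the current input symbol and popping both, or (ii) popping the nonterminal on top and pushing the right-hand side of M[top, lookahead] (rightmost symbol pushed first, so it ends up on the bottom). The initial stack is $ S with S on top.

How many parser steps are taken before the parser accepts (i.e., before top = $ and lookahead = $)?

14

      Stack            Input              Action
   1  $ S              b b d d a d c a $  expand S -> J a d S
   2  $ S d a J        b b d d a d c a $  expand J -> b b d B
   3  $ S d a B d b b  b b d d a d c a $  match b
   4  $ S d a B d b    b d d a d c a $    match b
   5  $ S d a B d      d d a d c a $      match d
   6  $ S d a B        d a d c a $        expand B -> d
   7  $ S d a d        d a d c a $        match d
   8  $ S d a          a d c a $          match a
   9  $ S d            d c a $            match d
  10  $ S              c a $              expand S -> c a E E
  11  $ E E a c        c a $              match c
  12  $ E E a          a $                match a
  13  $ E E            $                  expand E -> ε
  14  $ E              $                  expand E -> ε
Accept reached after 14 steps.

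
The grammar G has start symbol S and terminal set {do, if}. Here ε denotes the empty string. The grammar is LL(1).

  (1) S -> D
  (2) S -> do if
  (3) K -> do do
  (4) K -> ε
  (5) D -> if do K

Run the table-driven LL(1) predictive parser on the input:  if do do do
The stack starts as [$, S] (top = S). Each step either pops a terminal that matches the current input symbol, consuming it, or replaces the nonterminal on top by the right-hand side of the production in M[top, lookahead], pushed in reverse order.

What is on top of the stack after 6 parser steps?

do

     Stack      Input          Action
  1  $ S        if do do do $  expand S -> D
  2  $ D        if do do do $  expand D -> if do K
  3  $ K do if  if do do do $  match if
  4  $ K do     do do do $     match do
  5  $ K        do do $        expand K -> do do
  6  $ do do    do do $        match do
Stack after step 6: $ do (top = do).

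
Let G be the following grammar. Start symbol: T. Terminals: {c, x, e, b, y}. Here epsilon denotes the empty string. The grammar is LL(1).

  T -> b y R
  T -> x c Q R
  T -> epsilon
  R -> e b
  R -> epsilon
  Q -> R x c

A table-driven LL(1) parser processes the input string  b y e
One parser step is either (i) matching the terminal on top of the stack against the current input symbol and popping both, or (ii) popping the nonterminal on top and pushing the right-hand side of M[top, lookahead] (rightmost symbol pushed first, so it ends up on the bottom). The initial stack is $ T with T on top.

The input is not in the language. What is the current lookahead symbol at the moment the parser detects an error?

$

step 1: stack=$ T  input=b y e $  — expand T -> b y R
step 2: stack=$ R y b  input=b y e $  — match b
step 3: stack=$ R y  input=y e $  — match y
step 4: stack=$ R  input=e $  — expand R -> e b
step 5: stack=$ b e  input=e $  — match e
step 6: stack=$ b  input=$  — error: top is terminal b but lookahead is $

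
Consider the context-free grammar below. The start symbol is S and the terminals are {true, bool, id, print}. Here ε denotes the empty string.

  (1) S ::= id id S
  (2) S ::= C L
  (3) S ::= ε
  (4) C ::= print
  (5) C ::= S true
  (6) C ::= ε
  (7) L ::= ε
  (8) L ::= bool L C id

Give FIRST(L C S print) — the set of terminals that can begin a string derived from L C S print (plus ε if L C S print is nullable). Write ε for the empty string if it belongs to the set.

{bool, id, print, true}

FIRST(L) = {ε, bool}
FIRST(S) = {ε, bool, id, print, true}  (via C L)
FIRST(C) = {ε, bool, id, print, true}  (via S true)
FIRST(L C S print): take FIRST of each symbol in turn, carrying on past any symbol whose FIRST contains ε; result {bool, id, print, true}.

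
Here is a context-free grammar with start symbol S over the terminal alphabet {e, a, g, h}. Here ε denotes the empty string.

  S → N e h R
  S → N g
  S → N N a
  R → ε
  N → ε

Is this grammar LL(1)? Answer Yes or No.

Yes

FIRST(S) = {a, e, g}
FIRST(R) = {ε}
FIRST(N) = {ε}
FOLLOW(S) = {$}
FOLLOW(R) = {$}
FOLLOW(N) = {a, e, g}
Each cell of M receives at most one production.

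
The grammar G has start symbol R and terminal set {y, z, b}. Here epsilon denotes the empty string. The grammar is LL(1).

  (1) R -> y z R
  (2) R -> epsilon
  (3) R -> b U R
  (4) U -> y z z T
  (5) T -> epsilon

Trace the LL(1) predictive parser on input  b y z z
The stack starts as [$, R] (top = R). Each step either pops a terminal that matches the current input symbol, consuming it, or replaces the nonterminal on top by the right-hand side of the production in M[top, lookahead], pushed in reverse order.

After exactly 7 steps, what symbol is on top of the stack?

R

     Stack        Input      Action
  1  $ R          b y z z $  expand R -> b U R
  2  $ R U b      b y z z $  match b
  3  $ R U        y z z $    expand U -> y z z T
  4  $ R T z z y  y z z $    match y
  5  $ R T z z    z z $      match z
  6  $ R T z      z $        match z
  7  $ R T        $          expand T -> epsilon
Stack after step 7: $ R (top = R).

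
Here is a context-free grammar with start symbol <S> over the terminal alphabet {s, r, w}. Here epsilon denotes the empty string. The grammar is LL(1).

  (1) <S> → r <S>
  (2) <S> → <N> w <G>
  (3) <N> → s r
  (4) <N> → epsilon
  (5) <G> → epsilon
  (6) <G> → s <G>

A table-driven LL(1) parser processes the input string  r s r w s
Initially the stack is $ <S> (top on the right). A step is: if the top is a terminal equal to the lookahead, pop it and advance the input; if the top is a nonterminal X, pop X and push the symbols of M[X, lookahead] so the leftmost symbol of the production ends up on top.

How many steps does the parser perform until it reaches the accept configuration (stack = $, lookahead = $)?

      Stack        Input        Action
   1  $ <S>        r s r w s $  expand <S> → r <S>
   2  $ <S> r      r s r w s $  match r
   3  $ <S>        s r w s $    expand <S> → <N> w <G>
   4  $ <G> w <N>  s r w s $    expand <N> → s r
   5  $ <G> w r s  s r w s $    match s
   6  $ <G> w r    r w s $      match r
   7  $ <G> w      w s $        match w
   8  $ <G>        s $          expand <G> → s <G>
   9  $ <G> s      s $          match s
  10  $ <G>        $            expand <G> → epsilon
Accept reached after 10 steps.

10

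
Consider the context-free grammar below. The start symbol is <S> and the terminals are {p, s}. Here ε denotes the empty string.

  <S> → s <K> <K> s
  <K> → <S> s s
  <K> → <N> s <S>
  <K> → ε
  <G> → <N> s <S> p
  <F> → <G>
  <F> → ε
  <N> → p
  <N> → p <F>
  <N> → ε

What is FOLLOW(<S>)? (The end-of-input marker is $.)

FIRST(<S>) = {s}
FIRST(<N>) = {ε, p}
FIRST(<K>) = {ε, p, s}  (via <S> s s, <N> s <S>)
FIRST(<G>) = {p, s}  (via <N> s <S> p)
FIRST(<F>) = {ε, p, s}  (via <G>)
FOLLOW(<S>) includes $ since <S> is the start symbol.
FOLLOW(<K>): in <S>→s <K> <K> s (occurrence 1), <K> is followed by <K> s with FIRST {p, s}; in <S>→s <K> <K> s (occurrence 2), <K> is followed by s with FIRST {s}. Thus FOLLOW(<K>) = {p, s}.
FOLLOW(<S>): in <K>→<S> s s, <S> is followed by s s with FIRST {s}; in <K>→<N> s <S>, the suffix after <S> is empty, so FOLLOW(<S>) ⊇ FOLLOW(<K>) = {p, s}; in <G>→<N> s <S> p, <S> is followed by p with FIRST {p}. Thus FOLLOW(<S>) = {$, p, s}.
FOLLOW(<N>): in <K>→<N> s <S>, <N> is followed by s <S> with FIRST {s}; in <G>→<N> s <S> p, <N> is followed by s <S> p with FIRST {s}. Thus FOLLOW(<N>) = {s}.
FOLLOW(<F>): in <N>→p <F>, the suffix after <F> is empty, so FOLLOW(<F>) ⊇ FOLLOW(<N>) = {s}. Thus FOLLOW(<F>) = {s}.
FOLLOW(<G>): in <F>→<G>, the suffix after <G> is empty, so FOLLOW(<G>) ⊇ FOLLOW(<F>) = {s}. Thus FOLLOW(<G>) = {s}.

{$, p, s}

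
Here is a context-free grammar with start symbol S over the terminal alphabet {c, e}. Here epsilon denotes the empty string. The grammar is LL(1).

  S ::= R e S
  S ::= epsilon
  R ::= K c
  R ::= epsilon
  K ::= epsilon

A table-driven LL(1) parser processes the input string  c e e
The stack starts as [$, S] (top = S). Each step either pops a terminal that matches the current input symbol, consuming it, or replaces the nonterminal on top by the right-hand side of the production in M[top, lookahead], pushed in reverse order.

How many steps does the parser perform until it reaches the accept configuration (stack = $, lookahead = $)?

step 1: stack=$ S  input=c e e $  — expand S ::= R e S
step 2: stack=$ S e R  input=c e e $  — expand R ::= K c
step 3: stack=$ S e c K  input=c e e $  — expand K ::= epsilon
step 4: stack=$ S e c  input=c e e $  — match c
step 5: stack=$ S e  input=e e $  — match e
step 6: stack=$ S  input=e $  — expand S ::= R e S
step 7: stack=$ S e R  input=e $  — expand R ::= epsilon
step 8: stack=$ S e  input=e $  — match e
step 9: stack=$ S  input=$  — expand S ::= epsilon
Accept reached after 9 steps.

9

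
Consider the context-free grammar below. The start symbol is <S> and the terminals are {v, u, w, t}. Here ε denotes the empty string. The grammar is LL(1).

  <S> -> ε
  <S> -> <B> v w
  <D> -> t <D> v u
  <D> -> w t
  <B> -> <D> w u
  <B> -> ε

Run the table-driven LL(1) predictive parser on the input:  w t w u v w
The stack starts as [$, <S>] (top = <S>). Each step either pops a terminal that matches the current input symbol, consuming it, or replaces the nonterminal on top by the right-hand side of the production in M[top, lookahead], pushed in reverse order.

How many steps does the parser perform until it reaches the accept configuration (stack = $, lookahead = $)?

9

     Stack          Input          Action
  1  $ <S>          w t w u v w $  expand <S> -> <B> v w
  2  $ w v <B>      w t w u v w $  expand <B> -> <D> w u
  3  $ w v u w <D>  w t w u v w $  expand <D> -> w t
  4  $ w v u w t w  w t w u v w $  match w
  5  $ w v u w t    t w u v w $    match t
  6  $ w v u w      w u v w $      match w
  7  $ w v u        u v w $        match u
  8  $ w v          v w $          match v
  9  $ w            w $            match w
Accept reached after 9 steps.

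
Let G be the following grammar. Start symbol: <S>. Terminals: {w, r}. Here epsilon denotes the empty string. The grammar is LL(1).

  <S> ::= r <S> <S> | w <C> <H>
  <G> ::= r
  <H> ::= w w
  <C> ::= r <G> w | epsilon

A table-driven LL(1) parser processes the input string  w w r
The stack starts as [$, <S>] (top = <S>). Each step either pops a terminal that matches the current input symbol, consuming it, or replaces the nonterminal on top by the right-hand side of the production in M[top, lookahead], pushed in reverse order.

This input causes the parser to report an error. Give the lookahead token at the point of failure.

     Stack        Input    Action
  1  $ <S>        w w r $  expand <S> ::= w <C> <H>
  2  $ <H> <C> w  w w r $  match w
  3  $ <H> <C>    w r $    expand <C> ::= epsilon
  4  $ <H>        w r $    expand <H> ::= w w
  5  $ w w        w r $    match w
  6  $ w          r $      error: top is terminal w but lookahead is r

r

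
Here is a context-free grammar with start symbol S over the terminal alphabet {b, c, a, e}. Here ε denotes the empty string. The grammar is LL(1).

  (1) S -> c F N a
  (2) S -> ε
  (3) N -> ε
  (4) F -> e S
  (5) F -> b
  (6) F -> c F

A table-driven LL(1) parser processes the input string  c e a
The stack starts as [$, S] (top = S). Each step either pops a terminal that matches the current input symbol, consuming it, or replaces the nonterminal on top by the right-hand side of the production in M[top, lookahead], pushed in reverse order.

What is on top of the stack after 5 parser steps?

N

     Stack      Input    Action
  1  $ S        c e a $  expand S -> c F N a
  2  $ a N F c  c e a $  match c
  3  $ a N F    e a $    expand F -> e S
  4  $ a N S e  e a $    match e
  5  $ a N S    a $      expand S -> ε
Stack after step 5: $ a N (top = N).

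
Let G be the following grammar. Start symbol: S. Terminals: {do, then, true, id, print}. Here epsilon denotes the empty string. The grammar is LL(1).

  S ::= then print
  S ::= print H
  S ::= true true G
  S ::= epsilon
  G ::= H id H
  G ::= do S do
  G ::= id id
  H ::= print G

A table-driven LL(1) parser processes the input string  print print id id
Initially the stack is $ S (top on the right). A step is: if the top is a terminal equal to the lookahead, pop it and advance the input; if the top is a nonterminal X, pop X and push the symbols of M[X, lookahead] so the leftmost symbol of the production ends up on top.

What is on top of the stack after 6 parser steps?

     Stack      Input                Action
  1  $ S        print print id id $  expand S ::= print H
  2  $ H print  print print id id $  match print
  3  $ H        print id id $        expand H ::= print G
  4  $ G print  print id id $        match print
  5  $ G        id id $              expand G ::= id id
  6  $ id id    id id $              match id
Stack after step 6: $ id (top = id).

id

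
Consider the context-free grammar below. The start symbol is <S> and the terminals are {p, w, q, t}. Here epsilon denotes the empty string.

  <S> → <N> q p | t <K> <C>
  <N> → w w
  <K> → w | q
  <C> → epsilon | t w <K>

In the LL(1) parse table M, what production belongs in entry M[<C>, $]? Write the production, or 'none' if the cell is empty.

FIRST(<N>): from <N>→w w we get {w}. So FIRST(<N>) = {w}.
FIRST(<K>): from <K>→w we get {w}; from <K>→q we get {q}. So FIRST(<K>) = {q, w}.
FIRST(<C>): from <C>→epsilon we get {epsilon}; from <C>→t w <K> we get {t}. So FIRST(<C>) = {epsilon, t}.
FIRST(<S>): from <S>→<N> q p we get {w}; from <S>→t <K> <C> we get {t}. So FIRST(<S>) = {t, w}.
FOLLOW(<S>) includes $ since <S> is the start symbol.
FOLLOW(<S>): <S> appears on no right-hand side. Thus FOLLOW(<S>) = {$}.
FOLLOW(<C>): in <S>→t <K> <C>, the suffix after <C> is empty, so FOLLOW(<C>) ⊇ FOLLOW(<S>) = {$}. Thus FOLLOW(<C>) = {$}.
For <C> → epsilon: FIRST(epsilon) = {epsilon}, so it goes in M[<C>, t] for t ∈ {}; since epsilon ∈ FIRST, also for every t ∈ FOLLOW(<C>) = {$}.
For <C> → t w <K>: FIRST(t w <K>) = {t}, so it goes in M[<C>, t] for t ∈ {t}.

<C> → epsilon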